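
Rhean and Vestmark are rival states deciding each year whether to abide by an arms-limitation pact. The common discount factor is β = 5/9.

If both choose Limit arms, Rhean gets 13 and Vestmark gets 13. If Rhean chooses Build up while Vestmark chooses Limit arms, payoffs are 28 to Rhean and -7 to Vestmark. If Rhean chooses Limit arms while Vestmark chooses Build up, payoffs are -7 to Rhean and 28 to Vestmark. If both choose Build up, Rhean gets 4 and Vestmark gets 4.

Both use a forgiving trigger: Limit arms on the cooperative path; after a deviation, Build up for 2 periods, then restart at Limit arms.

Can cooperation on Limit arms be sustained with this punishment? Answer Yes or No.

Comparing payoff streams over the 3 periods until play realigns: cooperate → 13(1+β+…+β^2); deviate → 28 + 4(β+…+β^2).
Cooperation is sustained iff (13−4)(β+…+β^2) ≥ 28−13.
β+…+β^2 = 5/9·(1−(5/9)^2)/(1−5/9) = 0.8642, and (28−13)/(13−4) = 1.6667.
0.8642 < 1.6667, so cooperation is not sustainable.

No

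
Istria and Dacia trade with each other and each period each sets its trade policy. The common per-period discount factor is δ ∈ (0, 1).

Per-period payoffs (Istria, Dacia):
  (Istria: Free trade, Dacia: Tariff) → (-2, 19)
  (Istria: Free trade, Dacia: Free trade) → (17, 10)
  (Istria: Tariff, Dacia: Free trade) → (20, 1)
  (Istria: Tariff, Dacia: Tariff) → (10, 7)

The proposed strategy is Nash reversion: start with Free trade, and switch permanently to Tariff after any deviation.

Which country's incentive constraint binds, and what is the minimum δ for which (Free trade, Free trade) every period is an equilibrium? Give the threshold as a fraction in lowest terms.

For Istria: deviation gain 20−17 = 3, per-period punishment loss 17−10 = 7. IC gives δ ≥ 3/10.
For Dacia: gain 9, loss 3 per period, so δ ≥ 9/12 = 3/4.
The tighter constraint is Dacia's, so cooperation needs δ ≥ 3/4.

Dacia; δ ≥ 3/4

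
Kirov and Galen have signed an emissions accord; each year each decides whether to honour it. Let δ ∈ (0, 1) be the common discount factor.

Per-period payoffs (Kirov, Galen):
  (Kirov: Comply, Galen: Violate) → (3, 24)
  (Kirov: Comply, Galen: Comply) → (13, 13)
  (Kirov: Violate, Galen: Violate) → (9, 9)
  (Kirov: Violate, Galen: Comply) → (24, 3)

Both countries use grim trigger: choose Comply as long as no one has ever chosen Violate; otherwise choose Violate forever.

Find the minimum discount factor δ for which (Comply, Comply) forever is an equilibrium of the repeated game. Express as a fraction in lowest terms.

11/15

Under grim trigger the critical discount factor is (T−C)/(T−P) with T = 24, C = 13, P = 9.
δ* = (24−13)/(24−9) = 11/15.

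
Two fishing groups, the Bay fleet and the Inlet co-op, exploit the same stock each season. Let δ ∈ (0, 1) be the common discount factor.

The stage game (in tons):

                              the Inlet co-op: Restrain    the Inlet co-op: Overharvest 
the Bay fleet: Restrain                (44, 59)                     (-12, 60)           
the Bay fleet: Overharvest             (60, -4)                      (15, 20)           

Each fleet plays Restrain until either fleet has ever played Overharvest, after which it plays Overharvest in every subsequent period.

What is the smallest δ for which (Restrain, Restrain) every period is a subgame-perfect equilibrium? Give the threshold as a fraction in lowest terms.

the Bay fleet: cooperation gives 44 each period; deviation gives 60 once then 15 forever.
  44/(1−δ) ≥ 60 + 15δ/(1−δ) ⇒ δ ≥ 16/45.
the Inlet co-op: cooperation gives 59 each period; deviation gives 60 once then 20 forever.
  δ ≥ 1/40.
Both must hold, so the binding constraint is the Bay fleet's: δ ≥ 16/45.

16/45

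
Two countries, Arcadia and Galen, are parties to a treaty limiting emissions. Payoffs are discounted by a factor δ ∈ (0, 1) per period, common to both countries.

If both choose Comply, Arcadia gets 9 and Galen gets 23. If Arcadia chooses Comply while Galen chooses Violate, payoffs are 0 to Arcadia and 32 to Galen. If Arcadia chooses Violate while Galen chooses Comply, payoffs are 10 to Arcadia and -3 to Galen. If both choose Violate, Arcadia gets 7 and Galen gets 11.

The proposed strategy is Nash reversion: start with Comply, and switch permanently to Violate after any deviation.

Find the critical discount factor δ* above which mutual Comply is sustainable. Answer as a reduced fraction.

3/7

For Arcadia: deviation gain 10−9 = 1, per-period punishment loss 9−7 = 2. IC gives δ ≥ 1/3.
For Galen: gain 9, loss 12 per period, so δ ≥ 9/21 = 3/7.
The tighter constraint is Galen's, so cooperation needs δ ≥ 3/7.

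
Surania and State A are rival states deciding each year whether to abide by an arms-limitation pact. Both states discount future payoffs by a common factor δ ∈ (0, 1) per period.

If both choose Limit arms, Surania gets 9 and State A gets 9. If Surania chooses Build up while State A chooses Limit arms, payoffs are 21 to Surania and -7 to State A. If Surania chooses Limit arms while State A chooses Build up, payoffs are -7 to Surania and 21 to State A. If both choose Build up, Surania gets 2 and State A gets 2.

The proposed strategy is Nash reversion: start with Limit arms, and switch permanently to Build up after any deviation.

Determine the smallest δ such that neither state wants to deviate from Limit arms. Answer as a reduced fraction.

Under grim trigger the critical discount factor is (T−C)/(T−P) with T = 21, C = 9, P = 2.
δ* = (21−9)/(21−2) = 12/19.

12/19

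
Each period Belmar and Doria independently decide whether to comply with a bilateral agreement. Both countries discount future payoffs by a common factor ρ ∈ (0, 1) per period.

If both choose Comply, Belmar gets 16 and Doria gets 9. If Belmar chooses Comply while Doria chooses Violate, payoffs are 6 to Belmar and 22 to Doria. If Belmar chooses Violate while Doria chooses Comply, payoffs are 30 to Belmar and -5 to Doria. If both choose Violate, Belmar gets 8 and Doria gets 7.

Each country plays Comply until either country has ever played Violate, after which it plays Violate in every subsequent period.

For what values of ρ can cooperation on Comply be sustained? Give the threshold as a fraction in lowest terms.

Belmar: cooperation gives 16 each period; deviation gives 30 once then 8 forever.
  16/(1−ρ) ≥ 30 + 8ρ/(1−ρ) ⇒ ρ ≥ 14/22 = 7/11.
Doria: cooperation gives 9 each period; deviation gives 22 once then 7 forever.
  ρ ≥ 13/15.
Both must hold, so the binding constraint is Doria's: ρ ≥ 13/15.

13/15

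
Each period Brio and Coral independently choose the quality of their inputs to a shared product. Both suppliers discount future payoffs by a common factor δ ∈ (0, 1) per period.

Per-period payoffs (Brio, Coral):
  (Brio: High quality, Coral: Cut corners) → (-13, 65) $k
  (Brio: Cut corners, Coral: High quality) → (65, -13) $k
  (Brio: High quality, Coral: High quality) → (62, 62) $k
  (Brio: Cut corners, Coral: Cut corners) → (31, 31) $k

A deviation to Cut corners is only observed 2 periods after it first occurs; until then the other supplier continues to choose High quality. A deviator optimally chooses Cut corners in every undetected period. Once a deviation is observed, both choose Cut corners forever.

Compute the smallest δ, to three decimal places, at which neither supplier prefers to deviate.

0.297

Deviating for the 2 undetected periods gains 65−62 = 3 per period over cooperation, then loses 62−31 = 31 per period forever once punishment starts.
Gain: 3(1 + δ + … + δ^1); loss: 31·δ^2/(1−δ).
No profitable deviation ⇔ 3(1−δ^2) ≤ 31·δ^2, i.e. δ^2 ≥ 3/(3+31) = 3/34.
Hence δ ≥ (3/34)^(1/2) ≈ 0.297.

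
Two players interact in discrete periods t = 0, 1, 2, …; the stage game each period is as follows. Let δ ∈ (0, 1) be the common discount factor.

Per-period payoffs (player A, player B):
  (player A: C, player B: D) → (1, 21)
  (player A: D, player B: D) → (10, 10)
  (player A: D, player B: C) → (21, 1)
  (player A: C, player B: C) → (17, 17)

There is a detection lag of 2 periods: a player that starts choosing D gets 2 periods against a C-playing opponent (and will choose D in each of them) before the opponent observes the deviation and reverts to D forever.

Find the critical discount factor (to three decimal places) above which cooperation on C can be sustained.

0.603

A deviator earns 21 for 2 periods, then 10 forever; cooperating earns 17 forever. Multiplying the IC by (1−δ):
17 ≥ 21(1−δ^2) + 10δ^2, so 11·δ^2 ≥ 4 and δ^2 ≥ 4/11.
δ ≥ (4/11)^(1/2) ≈ 0.603.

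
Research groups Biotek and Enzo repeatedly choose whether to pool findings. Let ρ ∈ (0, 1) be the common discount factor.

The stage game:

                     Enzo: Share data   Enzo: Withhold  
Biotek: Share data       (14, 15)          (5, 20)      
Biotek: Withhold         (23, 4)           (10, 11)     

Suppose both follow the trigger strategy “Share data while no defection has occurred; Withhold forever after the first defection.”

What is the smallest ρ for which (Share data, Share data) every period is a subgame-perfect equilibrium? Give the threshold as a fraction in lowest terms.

For Biotek: deviation gain 23−14 = 9, per-period punishment loss 14−10 = 4. IC gives ρ ≥ 9/13.
For Enzo: gain 5, loss 4 per period, so ρ ≥ 5/9.
The tighter constraint is Biotek's, so cooperation needs ρ ≥ 9/13.

9/13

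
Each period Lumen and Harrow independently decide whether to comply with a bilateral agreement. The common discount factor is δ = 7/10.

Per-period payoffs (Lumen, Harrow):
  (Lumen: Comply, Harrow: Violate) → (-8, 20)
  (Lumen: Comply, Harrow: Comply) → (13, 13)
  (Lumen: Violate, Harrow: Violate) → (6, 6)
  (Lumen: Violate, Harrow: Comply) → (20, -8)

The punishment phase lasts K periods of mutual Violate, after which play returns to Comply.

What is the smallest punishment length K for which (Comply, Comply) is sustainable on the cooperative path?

2

IC: δ(1−δ^K)/(1−δ) ≥ (20−13)/(13−6) = 1.
With δ = 7/10: need 1 − δ^K ≥ 1·(1−7/10)/(7/10), i.e. δ^K ≤ 0.5714.
Since (7/10)^1 = 0.7000 and (7/10)^2 = 0.4900, the smallest such K is 2.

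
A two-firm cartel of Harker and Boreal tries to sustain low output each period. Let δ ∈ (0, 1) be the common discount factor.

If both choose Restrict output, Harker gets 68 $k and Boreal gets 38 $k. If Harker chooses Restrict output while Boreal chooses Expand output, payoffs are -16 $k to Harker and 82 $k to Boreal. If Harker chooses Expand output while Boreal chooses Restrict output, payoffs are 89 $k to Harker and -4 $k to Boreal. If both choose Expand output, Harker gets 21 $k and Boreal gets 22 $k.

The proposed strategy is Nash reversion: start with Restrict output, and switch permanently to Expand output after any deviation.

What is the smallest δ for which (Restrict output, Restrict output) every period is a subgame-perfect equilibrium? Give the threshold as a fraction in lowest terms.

For Harker: deviation gain 89−68 = 21, per-period punishment loss 68−21 = 47. IC gives δ ≥ 21/68.
For Boreal: gain 44, loss 16 per period, so δ ≥ 44/60 = 11/15.
The tighter constraint is Boreal's, so cooperation needs δ ≥ 11/15.

11/15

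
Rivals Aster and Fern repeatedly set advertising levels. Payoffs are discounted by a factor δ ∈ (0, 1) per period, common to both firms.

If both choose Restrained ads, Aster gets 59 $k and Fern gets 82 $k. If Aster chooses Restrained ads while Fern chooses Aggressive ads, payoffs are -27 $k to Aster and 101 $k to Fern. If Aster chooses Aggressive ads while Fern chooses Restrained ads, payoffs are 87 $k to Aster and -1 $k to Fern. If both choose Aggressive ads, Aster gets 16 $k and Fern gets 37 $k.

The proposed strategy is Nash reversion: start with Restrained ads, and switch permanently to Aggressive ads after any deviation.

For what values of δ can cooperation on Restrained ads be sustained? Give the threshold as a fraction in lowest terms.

Aster: cooperation gives 59 each period; deviation gives 87 once then 16 forever.
  59/(1−δ) ≥ 87 + 16δ/(1−δ) ⇒ δ ≥ 28/71.
Fern: cooperation gives 82 each period; deviation gives 101 once then 37 forever.
  δ ≥ 19/64.
Both must hold, so the binding constraint is Aster's: δ ≥ 28/71.

28/71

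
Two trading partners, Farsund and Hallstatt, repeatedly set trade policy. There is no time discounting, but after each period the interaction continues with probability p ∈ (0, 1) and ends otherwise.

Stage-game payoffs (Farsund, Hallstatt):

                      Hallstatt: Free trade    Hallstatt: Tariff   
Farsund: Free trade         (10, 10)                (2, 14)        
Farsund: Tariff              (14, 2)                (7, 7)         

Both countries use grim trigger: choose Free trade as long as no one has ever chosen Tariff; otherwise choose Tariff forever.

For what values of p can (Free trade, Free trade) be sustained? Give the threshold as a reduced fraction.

4/7

With no time discounting, the continuation probability p plays the role of the discount factor.
Grim-trigger IC: 10/(1−p) ≥ 14 + 7p/(1−p) ⇒ p ≥ (14−10)/(14−7) = 4/7.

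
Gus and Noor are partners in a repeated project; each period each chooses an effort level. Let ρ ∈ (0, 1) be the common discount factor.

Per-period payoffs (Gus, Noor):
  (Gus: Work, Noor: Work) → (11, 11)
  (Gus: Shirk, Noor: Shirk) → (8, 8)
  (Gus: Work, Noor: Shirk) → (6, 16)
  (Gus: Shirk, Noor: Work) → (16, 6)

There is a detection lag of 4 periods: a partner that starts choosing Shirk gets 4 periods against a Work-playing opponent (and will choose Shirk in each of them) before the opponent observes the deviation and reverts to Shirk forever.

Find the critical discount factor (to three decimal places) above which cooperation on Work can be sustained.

Deviating for the 4 undetected periods gains 16−11 = 5 per period over cooperation, then loses 11−8 = 3 per period forever once punishment starts.
Gain: 5(1 + ρ + … + ρ^3); loss: 3·ρ^4/(1−ρ).
No profitable deviation ⇔ 5(1−ρ^4) ≤ 3·ρ^4, i.e. ρ^4 ≥ 5/(5+3) = 5/8.
Hence ρ ≥ (5/8)^(1/4) ≈ 0.889.

0.889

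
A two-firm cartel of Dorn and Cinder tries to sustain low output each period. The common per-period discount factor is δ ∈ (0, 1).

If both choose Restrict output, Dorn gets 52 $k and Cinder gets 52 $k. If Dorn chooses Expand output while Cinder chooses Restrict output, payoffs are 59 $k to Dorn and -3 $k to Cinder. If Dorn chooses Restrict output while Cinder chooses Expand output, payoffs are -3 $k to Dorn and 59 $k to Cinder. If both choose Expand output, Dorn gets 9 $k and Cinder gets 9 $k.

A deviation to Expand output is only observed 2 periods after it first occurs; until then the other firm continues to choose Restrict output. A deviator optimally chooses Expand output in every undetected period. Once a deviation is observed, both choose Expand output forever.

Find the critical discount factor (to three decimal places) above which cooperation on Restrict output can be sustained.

0.374

Deviating for the 2 undetected periods gains 59−52 = 7 per period over cooperation, then loses 52−9 = 43 per period forever once punishment starts.
Gain: 7(1 + δ + … + δ^1); loss: 43·δ^2/(1−δ).
No profitable deviation ⇔ 7(1−δ^2) ≤ 43·δ^2, i.e. δ^2 ≥ 7/(7+43) = 7/50.
Hence δ ≥ (7/50)^(1/2) ≈ 0.374.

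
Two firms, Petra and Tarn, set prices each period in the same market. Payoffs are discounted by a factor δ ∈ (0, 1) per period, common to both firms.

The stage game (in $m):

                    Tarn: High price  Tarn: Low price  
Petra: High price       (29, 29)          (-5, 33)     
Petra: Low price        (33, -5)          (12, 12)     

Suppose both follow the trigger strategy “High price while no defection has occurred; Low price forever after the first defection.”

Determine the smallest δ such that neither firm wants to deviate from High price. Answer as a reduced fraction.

4/21

Cooperation forever yields 29 each period: 29/(1−δ).
Deviating yields 33 once, then 12 forever: 33 + 12δ/(1−δ).
No profitable deviation requires 29/(1−δ) ≥ 33 + 12δ/(1−δ).
Multiplying by (1−δ): 29 ≥ 33(1−δ) + 12δ = 33 − 21δ.
So 21δ ≥ 4, i.e. δ ≥ 4/21.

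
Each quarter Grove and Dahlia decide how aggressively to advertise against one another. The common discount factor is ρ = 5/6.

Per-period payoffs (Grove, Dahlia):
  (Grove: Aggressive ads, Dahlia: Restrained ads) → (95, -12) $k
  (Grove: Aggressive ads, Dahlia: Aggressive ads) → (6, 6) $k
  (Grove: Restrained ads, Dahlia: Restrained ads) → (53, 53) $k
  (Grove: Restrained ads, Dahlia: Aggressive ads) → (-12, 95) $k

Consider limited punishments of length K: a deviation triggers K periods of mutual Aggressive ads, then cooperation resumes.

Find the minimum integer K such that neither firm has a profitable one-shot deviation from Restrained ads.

2

IC: ρ(1−ρ^K)/(1−ρ) ≥ (95−53)/(53−6) = 42/47.
With ρ = 5/6: need 1 − ρ^K ≥ 42/47·(1−5/6)/(5/6), i.e. ρ^K ≤ 0.8213.
Since (5/6)^1 = 0.8333 and (5/6)^2 = 0.6944, the smallest such K is 2.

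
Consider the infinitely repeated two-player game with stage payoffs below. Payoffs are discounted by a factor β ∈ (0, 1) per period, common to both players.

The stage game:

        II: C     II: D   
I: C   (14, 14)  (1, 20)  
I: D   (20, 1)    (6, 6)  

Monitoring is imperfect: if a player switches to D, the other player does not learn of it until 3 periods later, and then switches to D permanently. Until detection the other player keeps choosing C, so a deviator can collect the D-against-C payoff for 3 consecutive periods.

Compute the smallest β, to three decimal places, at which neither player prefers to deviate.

Deviating for the 3 undetected periods gains 20−14 = 6 per period over cooperation, then loses 14−6 = 8 per period forever once punishment starts.
Gain: 6(1 + β + … + β^2); loss: 8·β^3/(1−β).
No profitable deviation ⇔ 6(1−β^3) ≤ 8·β^3, i.e. β^3 ≥ 6/(6+8) = 3/7.
Hence β ≥ (3/7)^(1/3) ≈ 0.754.

0.754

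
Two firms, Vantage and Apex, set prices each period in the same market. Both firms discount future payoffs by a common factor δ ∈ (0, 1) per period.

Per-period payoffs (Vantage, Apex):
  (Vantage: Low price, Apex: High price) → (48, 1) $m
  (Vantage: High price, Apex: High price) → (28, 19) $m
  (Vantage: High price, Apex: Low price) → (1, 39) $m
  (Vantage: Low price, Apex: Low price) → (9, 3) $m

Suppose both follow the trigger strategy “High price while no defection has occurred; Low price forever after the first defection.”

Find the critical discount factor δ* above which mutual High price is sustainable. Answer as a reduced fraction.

5/9

For Vantage: deviation gain 48−28 = 20, per-period punishment loss 28−9 = 19. IC gives δ ≥ 20/39.
For Apex: gain 20, loss 16 per period, so δ ≥ 20/36 = 5/9.
The tighter constraint is Apex's, so cooperation needs δ ≥ 5/9.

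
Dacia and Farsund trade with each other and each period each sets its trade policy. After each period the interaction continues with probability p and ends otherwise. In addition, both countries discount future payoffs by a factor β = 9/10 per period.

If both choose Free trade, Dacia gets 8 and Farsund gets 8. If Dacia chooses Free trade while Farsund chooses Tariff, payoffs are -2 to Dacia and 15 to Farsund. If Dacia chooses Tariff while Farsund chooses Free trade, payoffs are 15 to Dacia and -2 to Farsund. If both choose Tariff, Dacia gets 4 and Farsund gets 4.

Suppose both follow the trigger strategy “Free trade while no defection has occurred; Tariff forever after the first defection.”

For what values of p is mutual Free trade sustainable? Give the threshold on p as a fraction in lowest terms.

With continuation probability p and discount β, the effective per-period discount factor is βp.
Grim-trigger IC: βp ≥ (15−8)/(15−4) = 7/11.
So p ≥ (7/11)/(9/10) = 70/99.

70/99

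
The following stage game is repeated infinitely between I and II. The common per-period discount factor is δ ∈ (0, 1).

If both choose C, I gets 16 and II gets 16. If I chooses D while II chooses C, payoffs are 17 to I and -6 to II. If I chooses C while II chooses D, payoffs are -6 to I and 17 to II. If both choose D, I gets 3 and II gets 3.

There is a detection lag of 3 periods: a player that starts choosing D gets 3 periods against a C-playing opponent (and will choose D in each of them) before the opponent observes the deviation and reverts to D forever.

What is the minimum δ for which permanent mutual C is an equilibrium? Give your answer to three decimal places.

0.415

The best deviation is to choose D for all 3 undetected periods, earning 17 each, then 3 forever once detected.
Deviation value: 17(1−δ^3)/(1−δ) + 3δ^3/(1−δ); cooperation value: 16/(1−δ).
IC: 16 ≥ 17(1−δ^3) + 3δ^3 = 17 − 14δ^3.
So δ^3 ≥ 1/14, giving δ ≥ (1/14)^(1/3) ≈ 0.415.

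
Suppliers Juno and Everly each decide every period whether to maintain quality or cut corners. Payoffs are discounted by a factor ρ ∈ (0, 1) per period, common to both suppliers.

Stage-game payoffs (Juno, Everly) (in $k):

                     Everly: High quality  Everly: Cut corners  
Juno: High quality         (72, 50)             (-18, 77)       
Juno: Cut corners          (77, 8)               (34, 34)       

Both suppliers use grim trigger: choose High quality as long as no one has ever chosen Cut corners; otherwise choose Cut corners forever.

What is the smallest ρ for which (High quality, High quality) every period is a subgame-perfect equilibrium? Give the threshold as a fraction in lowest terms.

27/43

Juno: cooperation gives 72 each period; deviation gives 77 once then 34 forever.
  72/(1−ρ) ≥ 77 + 34ρ/(1−ρ) ⇒ ρ ≥ 5/43.
Everly: cooperation gives 50 each period; deviation gives 77 once then 34 forever.
  ρ ≥ 27/43.
Both must hold, so the binding constraint is Everly's: ρ ≥ 27/43.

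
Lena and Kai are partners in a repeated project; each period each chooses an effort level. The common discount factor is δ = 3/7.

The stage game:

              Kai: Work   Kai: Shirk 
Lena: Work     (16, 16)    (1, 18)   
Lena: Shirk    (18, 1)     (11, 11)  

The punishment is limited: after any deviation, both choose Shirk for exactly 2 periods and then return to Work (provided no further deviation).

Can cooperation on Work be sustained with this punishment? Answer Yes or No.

Yes

A one-shot deviation gives 18 now, then 11 for 2 periods, then back to 16.
Gain from deviating: (18−16) today; loss: (16−11) in each of the next 2 periods.
No-deviation condition: (16−11)(δ+…+δ^2) ≥ 18−16, i.e. δ+…+δ^2 ≥ 2/5.
At δ = 3/7: δ+…+δ^2 = 0.6122 ≥ 0.4000.
So cooperation is sustainable.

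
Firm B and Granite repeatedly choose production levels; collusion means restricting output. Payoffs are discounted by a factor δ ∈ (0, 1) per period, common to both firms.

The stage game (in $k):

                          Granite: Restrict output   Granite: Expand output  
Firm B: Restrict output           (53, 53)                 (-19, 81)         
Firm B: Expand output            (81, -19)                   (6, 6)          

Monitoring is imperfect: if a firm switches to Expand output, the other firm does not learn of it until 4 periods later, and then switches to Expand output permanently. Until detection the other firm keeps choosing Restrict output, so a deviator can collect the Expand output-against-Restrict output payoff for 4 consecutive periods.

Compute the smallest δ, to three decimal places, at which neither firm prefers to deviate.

0.782

The best deviation is to choose Expand output for all 4 undetected periods, earning 81 each, then 6 forever once detected.
Deviation value: 81(1−δ^4)/(1−δ) + 6δ^4/(1−δ); cooperation value: 53/(1−δ).
IC: 53 ≥ 81(1−δ^4) + 6δ^4 = 81 − 75δ^4.
So δ^4 ≥ 28/75, giving δ ≥ (28/75)^(1/4) ≈ 0.782.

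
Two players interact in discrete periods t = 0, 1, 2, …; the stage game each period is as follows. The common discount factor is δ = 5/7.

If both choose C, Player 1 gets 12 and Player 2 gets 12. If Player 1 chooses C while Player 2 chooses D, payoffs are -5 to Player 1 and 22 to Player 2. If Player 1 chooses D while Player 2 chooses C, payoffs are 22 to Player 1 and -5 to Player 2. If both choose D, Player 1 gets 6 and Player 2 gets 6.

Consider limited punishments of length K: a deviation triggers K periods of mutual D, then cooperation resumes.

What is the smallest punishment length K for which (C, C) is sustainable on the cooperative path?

4

No profitable deviation requires (12−6)(δ+…+δ^K) ≥ 22−12, i.e. δ+…+δ^K ≥ 5/3 ≈ 1.6667.
With δ = 5/7, the partial sums are K=1: 0.7143, K=2: 1.2245, K=3: 1.5889, K=4: 1.8492.
K = 4 is the first length at which the sum reaches 1.6667.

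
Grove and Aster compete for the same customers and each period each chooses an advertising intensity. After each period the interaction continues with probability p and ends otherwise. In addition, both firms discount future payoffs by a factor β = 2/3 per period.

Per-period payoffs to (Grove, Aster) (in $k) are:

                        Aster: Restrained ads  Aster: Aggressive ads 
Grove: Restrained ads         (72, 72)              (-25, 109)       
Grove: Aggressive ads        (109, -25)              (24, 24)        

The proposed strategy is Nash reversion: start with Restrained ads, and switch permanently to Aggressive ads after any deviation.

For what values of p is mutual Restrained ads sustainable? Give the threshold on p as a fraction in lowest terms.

With continuation probability p and discount β, the effective per-period discount factor is βp.
Grim-trigger IC: βp ≥ (109−72)/(109−24) = 37/85.
So p ≥ (37/85)/(2/3) = 111/170.

111/170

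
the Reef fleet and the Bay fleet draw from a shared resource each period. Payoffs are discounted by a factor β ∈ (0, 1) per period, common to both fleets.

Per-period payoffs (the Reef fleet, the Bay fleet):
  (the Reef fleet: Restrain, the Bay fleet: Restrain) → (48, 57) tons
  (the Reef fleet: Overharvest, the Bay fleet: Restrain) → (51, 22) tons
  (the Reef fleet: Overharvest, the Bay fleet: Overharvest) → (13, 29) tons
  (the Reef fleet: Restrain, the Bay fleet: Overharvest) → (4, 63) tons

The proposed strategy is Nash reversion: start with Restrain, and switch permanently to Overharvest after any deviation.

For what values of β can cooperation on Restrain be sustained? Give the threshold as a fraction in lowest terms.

3/17

the Reef fleet's threshold: (51−48)/(51−13) = 3/38.
the Bay fleet's threshold: (63−57)/(63−29) = 3/17.
3/38 < 3/17, so the Bay fleet binds and β* = 3/17.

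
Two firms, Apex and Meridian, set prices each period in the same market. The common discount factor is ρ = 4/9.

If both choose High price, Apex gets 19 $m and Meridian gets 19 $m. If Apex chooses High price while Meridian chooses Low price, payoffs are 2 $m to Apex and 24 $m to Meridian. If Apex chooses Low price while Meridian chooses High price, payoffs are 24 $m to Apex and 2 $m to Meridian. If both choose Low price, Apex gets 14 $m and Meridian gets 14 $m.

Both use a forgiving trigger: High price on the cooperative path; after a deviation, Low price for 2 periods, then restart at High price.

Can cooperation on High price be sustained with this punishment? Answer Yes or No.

IC: ρ+…+ρ^2 ≥ (24−19)/(19−14) = 1.
At ρ = 4/9: partial sum = 0.6420 < 1.0000. Cooperation not sustainable.

No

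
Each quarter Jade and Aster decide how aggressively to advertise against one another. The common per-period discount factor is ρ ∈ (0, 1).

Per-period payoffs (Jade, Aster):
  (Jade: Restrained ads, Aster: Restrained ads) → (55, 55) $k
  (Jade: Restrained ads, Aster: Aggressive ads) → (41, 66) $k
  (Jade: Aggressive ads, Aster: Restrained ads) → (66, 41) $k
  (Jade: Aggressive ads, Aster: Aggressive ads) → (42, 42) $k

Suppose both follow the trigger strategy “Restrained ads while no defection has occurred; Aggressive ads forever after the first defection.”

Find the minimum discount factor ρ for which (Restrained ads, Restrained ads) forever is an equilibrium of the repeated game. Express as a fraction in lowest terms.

11/24

55/(1−ρ) ≥ 66 + 42ρ/(1−ρ)
55 ≥ 66 − 24ρ
ρ ≥ 11/24.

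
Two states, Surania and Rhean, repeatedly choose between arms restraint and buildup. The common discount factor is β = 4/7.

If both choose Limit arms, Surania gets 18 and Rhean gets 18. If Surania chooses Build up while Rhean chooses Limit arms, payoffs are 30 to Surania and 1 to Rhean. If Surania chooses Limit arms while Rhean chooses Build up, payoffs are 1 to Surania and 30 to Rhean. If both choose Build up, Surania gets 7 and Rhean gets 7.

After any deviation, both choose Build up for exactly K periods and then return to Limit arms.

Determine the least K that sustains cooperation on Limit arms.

No profitable deviation requires (18−7)(β+…+β^K) ≥ 30−18, i.e. β+…+β^K ≥ 12/11 ≈ 1.0909.
With β = 4/7, the partial sums are K=1: 0.5714, K=2: 0.8980, K=3: 1.0845, K=4: 1.1912.
K = 4 is the first length at which the sum reaches 1.0909.

4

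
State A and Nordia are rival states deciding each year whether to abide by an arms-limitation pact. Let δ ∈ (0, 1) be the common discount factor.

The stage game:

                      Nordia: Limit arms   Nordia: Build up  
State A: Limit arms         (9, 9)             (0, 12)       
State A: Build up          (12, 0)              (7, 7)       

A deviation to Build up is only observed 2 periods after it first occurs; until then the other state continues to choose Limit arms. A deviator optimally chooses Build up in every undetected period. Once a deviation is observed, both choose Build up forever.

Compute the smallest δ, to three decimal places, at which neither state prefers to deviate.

The best deviation is to choose Build up for all 2 undetected periods, earning 12 each, then 7 forever once detected.
Deviation value: 12(1−δ^2)/(1−δ) + 7δ^2/(1−δ); cooperation value: 9/(1−δ).
IC: 9 ≥ 12(1−δ^2) + 7δ^2 = 12 − 5δ^2.
So δ^2 ≥ 3/5, giving δ ≥ (3/5)^(1/2) ≈ 0.775.

0.775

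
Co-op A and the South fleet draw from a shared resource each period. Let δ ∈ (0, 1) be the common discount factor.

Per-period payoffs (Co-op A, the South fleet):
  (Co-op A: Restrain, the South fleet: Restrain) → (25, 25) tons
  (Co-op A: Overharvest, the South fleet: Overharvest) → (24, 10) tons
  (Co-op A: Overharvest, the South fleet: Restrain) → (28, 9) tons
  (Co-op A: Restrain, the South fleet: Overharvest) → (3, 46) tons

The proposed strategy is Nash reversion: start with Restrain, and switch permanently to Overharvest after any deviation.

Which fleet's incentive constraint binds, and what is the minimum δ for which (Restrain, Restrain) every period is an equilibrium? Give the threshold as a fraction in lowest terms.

Co-op A; δ ≥ 3/4

Co-op A's threshold: (28−25)/(28−24) = 3/4.
the South fleet's threshold: (46−25)/(46−10) = 7/12.
3/4 > 7/12, so Co-op A binds and δ* = 3/4.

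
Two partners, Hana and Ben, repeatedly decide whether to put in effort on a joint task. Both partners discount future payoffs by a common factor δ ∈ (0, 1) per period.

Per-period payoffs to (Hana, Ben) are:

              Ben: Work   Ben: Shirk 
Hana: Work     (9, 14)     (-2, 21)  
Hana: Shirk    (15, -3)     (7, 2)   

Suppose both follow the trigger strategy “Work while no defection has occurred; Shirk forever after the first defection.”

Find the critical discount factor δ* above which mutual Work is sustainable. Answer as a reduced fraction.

For Hana: deviation gain 15−9 = 6, per-period punishment loss 9−7 = 2. IC gives δ ≥ 6/8 = 3/4.
For Ben: gain 7, loss 12 per period, so δ ≥ 7/19.
The tighter constraint is Hana's, so cooperation needs δ ≥ 3/4.

3/4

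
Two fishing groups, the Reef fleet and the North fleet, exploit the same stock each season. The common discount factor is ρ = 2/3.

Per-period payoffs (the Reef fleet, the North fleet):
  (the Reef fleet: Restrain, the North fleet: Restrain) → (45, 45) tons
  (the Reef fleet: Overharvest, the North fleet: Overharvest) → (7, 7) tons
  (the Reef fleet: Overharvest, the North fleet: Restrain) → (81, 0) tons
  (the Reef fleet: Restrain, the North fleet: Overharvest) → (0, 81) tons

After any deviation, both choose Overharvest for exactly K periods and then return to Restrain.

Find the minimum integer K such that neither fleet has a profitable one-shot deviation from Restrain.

2

IC: ρ(1−ρ^K)/(1−ρ) ≥ (81−45)/(45−7) = 18/19.
With ρ = 2/3: need 1 − ρ^K ≥ 18/19·(1−2/3)/(2/3), i.e. ρ^K ≤ 0.5263.
Since (2/3)^1 = 0.6667 and (2/3)^2 = 0.4444, the smallest such K is 2.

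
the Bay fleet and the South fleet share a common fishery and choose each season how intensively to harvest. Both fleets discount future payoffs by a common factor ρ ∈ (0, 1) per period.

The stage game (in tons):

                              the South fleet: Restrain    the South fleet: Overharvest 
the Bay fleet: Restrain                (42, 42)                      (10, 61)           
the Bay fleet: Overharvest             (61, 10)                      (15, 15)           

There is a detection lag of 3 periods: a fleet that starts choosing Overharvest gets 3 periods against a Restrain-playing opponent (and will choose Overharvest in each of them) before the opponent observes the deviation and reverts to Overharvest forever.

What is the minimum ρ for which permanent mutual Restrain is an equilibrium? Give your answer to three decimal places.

0.745

Deviating for the 3 undetected periods gains 61−42 = 19 per period over cooperation, then loses 42−15 = 27 per period forever once punishment starts.
Gain: 19(1 + ρ + … + ρ^2); loss: 27·ρ^3/(1−ρ).
No profitable deviation ⇔ 19(1−ρ^3) ≤ 27·ρ^3, i.e. ρ^3 ≥ 19/(19+27) = 19/46.
Hence ρ ≥ (19/46)^(1/3) ≈ 0.745.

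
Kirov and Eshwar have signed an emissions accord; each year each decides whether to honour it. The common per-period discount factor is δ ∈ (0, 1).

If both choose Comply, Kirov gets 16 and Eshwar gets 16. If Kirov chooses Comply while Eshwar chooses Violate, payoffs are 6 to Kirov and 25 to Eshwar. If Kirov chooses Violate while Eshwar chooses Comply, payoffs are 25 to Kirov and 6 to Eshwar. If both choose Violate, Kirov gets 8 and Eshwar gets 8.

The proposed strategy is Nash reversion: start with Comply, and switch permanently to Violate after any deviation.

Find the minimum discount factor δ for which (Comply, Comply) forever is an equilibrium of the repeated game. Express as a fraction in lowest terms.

16/(1−δ) ≥ 25 + 8δ/(1−δ)
16 ≥ 25 − 17δ
δ ≥ 9/17.

9/17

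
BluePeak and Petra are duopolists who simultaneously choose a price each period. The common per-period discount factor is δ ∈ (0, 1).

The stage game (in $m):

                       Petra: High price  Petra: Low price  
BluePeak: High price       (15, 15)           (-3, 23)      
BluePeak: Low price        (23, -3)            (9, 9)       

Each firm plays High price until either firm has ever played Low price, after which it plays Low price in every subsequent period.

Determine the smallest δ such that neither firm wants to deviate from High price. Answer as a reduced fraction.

Cooperation forever yields 15 each period: 15/(1−δ).
Deviating yields 23 once, then 9 forever: 23 + 9δ/(1−δ).
No profitable deviation requires 15/(1−δ) ≥ 23 + 9δ/(1−δ).
Multiplying by (1−δ): 15 ≥ 23(1−δ) + 9δ = 23 − 14δ.
So 14δ ≥ 8, i.e. δ ≥ 8/14 = 4/7.

4/7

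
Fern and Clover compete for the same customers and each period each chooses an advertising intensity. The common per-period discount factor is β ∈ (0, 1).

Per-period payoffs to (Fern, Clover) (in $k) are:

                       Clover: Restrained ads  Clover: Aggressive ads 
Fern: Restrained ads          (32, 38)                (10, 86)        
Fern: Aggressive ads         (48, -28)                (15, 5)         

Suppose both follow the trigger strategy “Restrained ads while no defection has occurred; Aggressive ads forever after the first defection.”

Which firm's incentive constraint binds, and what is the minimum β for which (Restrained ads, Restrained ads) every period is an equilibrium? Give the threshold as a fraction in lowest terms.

Fern: cooperation gives 32 each period; deviation gives 48 once then 15 forever.
  32/(1−β) ≥ 48 + 15β/(1−β) ⇒ β ≥ 16/33.
Clover: cooperation gives 38 each period; deviation gives 86 once then 5 forever.
  β ≥ 48/81 = 16/27.
Both must hold, so the binding constraint is Clover's: β ≥ 16/27.

Clover; β ≥ 16/27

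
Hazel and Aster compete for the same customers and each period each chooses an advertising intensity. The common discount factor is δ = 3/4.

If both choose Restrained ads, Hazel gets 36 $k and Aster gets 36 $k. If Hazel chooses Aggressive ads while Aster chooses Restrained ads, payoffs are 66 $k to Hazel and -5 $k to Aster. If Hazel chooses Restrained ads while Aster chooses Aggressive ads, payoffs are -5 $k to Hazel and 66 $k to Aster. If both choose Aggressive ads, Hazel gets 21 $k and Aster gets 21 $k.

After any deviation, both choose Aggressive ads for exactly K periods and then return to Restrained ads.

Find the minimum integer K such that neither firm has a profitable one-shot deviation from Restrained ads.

4

Need Σ_{k=1}^{K} δ^k ≥ (66−36)/(36−21) = 2.0000 at δ = 3/4.
At K = 3 the sum is 1.7344 < 2.0000; at K = 4 it is 2.0508 ≥ 2.0000.
So the minimum punishment length is K = 4.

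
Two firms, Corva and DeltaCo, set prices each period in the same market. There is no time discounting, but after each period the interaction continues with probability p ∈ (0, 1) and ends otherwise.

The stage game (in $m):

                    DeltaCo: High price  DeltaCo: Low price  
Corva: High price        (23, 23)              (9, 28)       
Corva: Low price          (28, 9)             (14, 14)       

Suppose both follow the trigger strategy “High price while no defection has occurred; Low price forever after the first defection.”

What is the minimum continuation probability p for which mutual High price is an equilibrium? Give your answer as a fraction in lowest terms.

5/14

Expected cooperation value is 23 + p·23 + p²·23 + … = 23/(1−p); deviation gives 28 + p·14/(1−p).
23 ≥ 28(1−p) + 14p ⇒ 14p ≥ 5 ⇒ p ≥ 5/14.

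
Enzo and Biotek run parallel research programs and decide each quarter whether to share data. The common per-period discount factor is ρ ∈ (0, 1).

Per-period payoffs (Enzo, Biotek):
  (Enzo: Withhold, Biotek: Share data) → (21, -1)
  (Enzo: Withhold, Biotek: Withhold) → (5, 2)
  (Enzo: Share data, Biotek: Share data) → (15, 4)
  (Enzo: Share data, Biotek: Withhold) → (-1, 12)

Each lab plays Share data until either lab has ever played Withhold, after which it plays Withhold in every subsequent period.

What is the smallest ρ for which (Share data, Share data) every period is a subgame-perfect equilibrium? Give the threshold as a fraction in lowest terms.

For Enzo: deviation gain 21−15 = 6, per-period punishment loss 15−5 = 10. IC gives ρ ≥ 6/16 = 3/8.
For Biotek: gain 8, loss 2 per period, so ρ ≥ 8/10 = 4/5.
The tighter constraint is Biotek's, so cooperation needs ρ ≥ 4/5.

4/5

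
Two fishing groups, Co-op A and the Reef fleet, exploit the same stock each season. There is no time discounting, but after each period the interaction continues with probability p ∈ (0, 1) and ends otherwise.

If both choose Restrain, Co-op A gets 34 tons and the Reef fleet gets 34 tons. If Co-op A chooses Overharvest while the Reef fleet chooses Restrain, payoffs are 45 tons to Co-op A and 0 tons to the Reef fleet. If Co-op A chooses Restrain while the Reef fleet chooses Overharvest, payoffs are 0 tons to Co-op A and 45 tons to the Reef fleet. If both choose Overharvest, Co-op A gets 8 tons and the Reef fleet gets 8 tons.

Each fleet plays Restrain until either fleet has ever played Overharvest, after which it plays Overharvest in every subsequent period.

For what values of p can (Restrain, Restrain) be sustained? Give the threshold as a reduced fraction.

11/37

With no time discounting, the continuation probability p plays the role of the discount factor.
Grim-trigger IC: 34/(1−p) ≥ 45 + 8p/(1−p) ⇒ p ≥ (45−34)/(45−8) = 11/37.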